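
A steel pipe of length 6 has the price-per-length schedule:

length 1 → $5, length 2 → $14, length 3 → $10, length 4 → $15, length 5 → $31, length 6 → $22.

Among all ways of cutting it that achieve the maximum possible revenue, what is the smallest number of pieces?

Build r[k] bottom-up: r[k] = max over allowed piece i of (p[i] + r[k−i]).
r[1] = 5
r[2] = 14
r[3] = 19  (first piece 1, then r[2]=14)
r[4] = 28  (first piece 2, then r[2]=14)
r[5] = 33  (first piece 1, then r[4]=28)
r[6] = 42  (first piece 2, then r[4]=28)
Maximum revenue is $42.
Now minimize piece count subject to staying optimal: for each k, pieces[k] = 1 + min over i with p[i]+r[k−i]=r[k] of pieces[k−i].
pieces[3] = 2
pieces[4] = 2
pieces[5] = 3
pieces[6] = 3

3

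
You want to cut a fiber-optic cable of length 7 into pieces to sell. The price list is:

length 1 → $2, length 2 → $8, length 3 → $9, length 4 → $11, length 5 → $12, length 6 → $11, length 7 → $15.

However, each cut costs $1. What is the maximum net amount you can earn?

Build net[k] bottom-up: net[k] = max over allowed piece i of (p[i] + net[k−i]) − 1 per cut.
net[1] = 2
net[2] = max(2+2-1, 8+0) = 8
net[3] = max(2+8-1, 8+2-1, 9+0) = 9
net[4] = max(2+9-1, 8+8-1, 9+2-1, 11+0) = 15
net[5] = max(2+15-1, 8+9-1, 9+8-1, 11+2-1, 12+0) = 16
net[6] = max(2+16-1, 8+15-1, 9+9-1, 11+8-1, 12+2-1, 11+0) = 22
net[7] = max(2+22-1, 8+16-1, 9+15-1, …, 11+2-1, 15+0) = 23
One optimal plan: pieces 2 + 2 + 2 + 1 (3 cuts) → $26 − $3 = $23.

23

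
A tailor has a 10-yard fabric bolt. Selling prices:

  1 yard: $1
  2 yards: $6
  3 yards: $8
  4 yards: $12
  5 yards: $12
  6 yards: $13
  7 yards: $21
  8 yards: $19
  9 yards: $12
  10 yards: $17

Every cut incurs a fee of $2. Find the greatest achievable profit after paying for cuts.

27

Let net[k] be the best obtainable value from length k. For each k, try every first piece i and keep the best of price[i] + net[k−i] minus the 2 cut fee when i<k.
net[1] = 1
net[2] = 6
net[3] = 8
net[4] = 12
net[5] = 12  (first piece 2, then net[3]=8)
net[6] = 16  (first piece 2, then net[4]=12)
net[7] = 21
net[8] = 22  (first piece 4, then net[4]=12)
net[9] = 25  (first piece 2, then net[7]=21)
net[10] = 27  (first piece 3, then net[7]=21)
One optimal plan: pieces 7 + 3 (1 cut) → $29 − $2 = $27.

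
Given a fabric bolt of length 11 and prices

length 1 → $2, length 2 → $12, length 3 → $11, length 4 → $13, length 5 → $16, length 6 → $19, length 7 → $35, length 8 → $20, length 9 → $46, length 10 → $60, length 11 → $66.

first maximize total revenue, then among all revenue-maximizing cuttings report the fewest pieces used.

1

Consider every possible first cut. r[k] is the best of p[i]+r[k−i] over all sellable i≤k.
r[1] = 2
r[2] = 12
r[3] = 14  (first piece 1, then r[2]=12)
r[4] = 24  (first piece 2, then r[2]=12)
r[5] = 26  (first piece 1, then r[4]=24)
r[6] = 36  (first piece 2, then r[4]=24)
r[7] = 38  (first piece 1, then r[6]=36)
r[8] = 48  (first piece 2, then r[6]=36)
r[9] = 50  (first piece 1, then r[8]=48)
r[10] = 60  (first piece 2, then r[8]=48)
r[11] = 66
Maximum revenue is $66.
Now minimize piece count subject to staying optimal: for each k, pieces[k] = 1 + min over i with p[i]+r[k−i]=r[k] of pieces[k−i].
pieces[8] = 4
pieces[9] = 5
pieces[10] = 1
pieces[11] = 1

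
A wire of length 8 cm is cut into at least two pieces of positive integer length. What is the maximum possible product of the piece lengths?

Fill g[k] for k=2..8: at each k try every first piece i and multiply by the better of (k−i) uncut or g[k−i].
g[2] = 1*max(1,0) = 1*1 = 1
g[3] = 1*max(2,1) = 1*2 = 2
g[4] = 2*max(2,1) = 2*2 = 4
g[5] = 2*max(3,2) = 2*3 = 6
g[6] = 3*max(3,2) = 3*3 = 9
g[7] = 2*max(5,6) = 2*6 = 12
g[8] = 2*max(6,9) = 2*9 = 18
One optimal split: 3 + 3 + 2; product 3*3*2 = 18.

18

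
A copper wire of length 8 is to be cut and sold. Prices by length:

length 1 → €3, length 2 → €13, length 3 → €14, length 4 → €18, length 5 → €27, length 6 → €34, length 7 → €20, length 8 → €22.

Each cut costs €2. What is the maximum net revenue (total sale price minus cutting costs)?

46

Consider every possible first cut. r[k] is the best of p[i]+r[k−i] over all sellable i≤k, charging 2 whenever i<k.
r[1] = 3
r[2] = 13
r[3] = 14  (first piece 1, then r[2]=13)
r[4] = 24  (first piece 2, then r[2]=13)
r[5] = 27
r[6] = 35  (first piece 2, then r[4]=24)
r[7] = 38  (first piece 2, then r[5]=27)
r[8] = 46  (first piece 2, then r[6]=35)
One optimal plan: pieces 2 + 2 + 2 + 2 (3 cuts) → €52 − €6 = €46.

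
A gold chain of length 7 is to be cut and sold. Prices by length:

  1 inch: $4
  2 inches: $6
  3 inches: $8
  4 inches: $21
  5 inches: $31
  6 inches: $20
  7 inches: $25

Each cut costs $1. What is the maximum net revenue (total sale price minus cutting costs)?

37

Consider every possible first cut. r[k] is the best of p[i]+r[k−i] over all sellable i≤k, charging 1 whenever i<k.
r[1] = 4
r[2] = 7  (first piece 1, then r[1]=4)
r[3] = 10  (first piece 1, then r[2]=7)
r[4] = 21
r[5] = 31
r[6] = 34  (first piece 1, then r[5]=31)
r[7] = 37  (first piece 1, then r[6]=34)
One optimal plan: pieces 5 + 1 + 1 (2 cuts) → $39 − $2 = $37.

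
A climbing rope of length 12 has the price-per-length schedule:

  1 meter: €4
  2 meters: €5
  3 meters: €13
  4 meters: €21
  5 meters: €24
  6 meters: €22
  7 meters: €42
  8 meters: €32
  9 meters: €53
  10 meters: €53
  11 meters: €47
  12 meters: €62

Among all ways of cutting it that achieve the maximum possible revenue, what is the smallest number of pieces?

Let r[k] be the best obtainable value from length k. For each k, try every first piece i and keep the best of price[i] + r[k−i].
r[1] = 4
r[2] = max(4+4, 5+0) = 8
r[3] = max(4+8, 5+4, 13+0) = 13
r[4] = max(4+13, 5+8, 13+4, 21+0) = 21
r[5] = max(4+21, 5+13, 13+8, 21+4, 24+0) = 25
r[6] = max(4+25, 5+21, 13+13, 21+8, 24+4, 22+0) = 29
r[7] = max(4+29, 5+25, 13+21, …, 22+4, 42+0) = 42
r[8] = max(4+42, 5+29, 13+25, …, 42+4, 32+0) = 46
r[9] = max(4+46, 5+42, 13+29, …, 32+4, 53+0) = 53
r[10] = max(4+53, 5+46, 13+42, …, 53+4, 53+0) = 57
r[11] = max(4+57, 5+53, 13+46, …, 53+4, 47+0) = 63
r[12] = max(4+63, 5+57, 13+53, …, 47+4, 62+0) = 67
Maximum revenue is €67.
Now minimize piece count subject to staying optimal: for each k, pieces[k] = 1 + min over i with p[i]+r[k−i]=r[k] of pieces[k−i].
pieces[9] = 1
pieces[10] = 2
pieces[11] = 2
pieces[12] = 3

3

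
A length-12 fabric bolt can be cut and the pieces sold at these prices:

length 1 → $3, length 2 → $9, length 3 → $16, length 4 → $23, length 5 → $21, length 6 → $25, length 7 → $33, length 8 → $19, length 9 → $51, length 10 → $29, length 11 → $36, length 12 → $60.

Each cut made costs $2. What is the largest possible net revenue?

Let r[k] be the best obtainable value from length k. For each k, try every first piece i and keep the best of price[i] + r[k−i] minus the 2 cut fee when i<k.
r[1] = 3
r[2] = max(3+3-2, 9+0) = 9
r[3] = max(3+9-2, 9+3-2, 16+0) = 16
r[4] = max(3+16-2, 9+9-2, 16+3-2, 23+0) = 23
r[5] = max(3+23-2, 9+16-2, 16+9-2, 23+3-2, 21+0) = 24
r[6] = max(3+24-2, 9+23-2, 16+16-2, 23+9-2, 21+3-2, 25+0) = 30
r[7] = max(3+30-2, 9+24-2, 16+23-2, …, 25+3-2, 33+0) = 37
r[8] = max(3+37-2, 9+30-2, 16+24-2, …, 33+3-2, 19+0) = 44
r[9] = max(3+44-2, 9+37-2, 16+30-2, …, 19+3-2, 51+0) = 51
r[10] = max(3+51-2, 9+44-2, 16+37-2, …, 51+3-2, 29+0) = 52
r[11] = max(3+52-2, 9+51-2, 16+44-2, …, 29+3-2, 36+0) = 58
r[12] = max(3+58-2, 9+52-2, 16+51-2, …, 36+3-2, 60+0) = 65
One optimal plan: pieces 9 + 3 (1 cut) → $67 − $2 = $65.

65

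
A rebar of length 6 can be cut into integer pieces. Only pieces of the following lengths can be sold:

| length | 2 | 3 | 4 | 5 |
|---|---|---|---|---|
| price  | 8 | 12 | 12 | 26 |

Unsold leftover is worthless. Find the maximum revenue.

26

Consider every possible first cut. r[k] is the best of p[i]+r[k−i] over all sellable i≤k.
r[1] = 0
r[2] = 8
r[3] = 12
r[4] = 16  (first piece 2, then r[2]=8)
r[5] = 26
r[6] = 26
One optimal cutting: pieces 5 with 1 meter of scrap → ₹26.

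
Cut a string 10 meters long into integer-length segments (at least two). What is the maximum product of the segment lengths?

Fill g[k] for k=2..10: at each k try every first piece i and multiply by the better of (k−i) uncut or g[k−i].
g[2] = 1*max(1,0) = 1*1 = 1
g[3] = 1*max(2,1) = 1*2 = 2
g[4] = 2*max(2,1) = 2*2 = 4
g[5] = 2*max(3,2) = 2*3 = 6
g[6] = 3*max(3,2) = 3*3 = 9
g[7] = 2*max(5,6) = 2*6 = 12
g[8] = 2*max(6,9) = 2*9 = 18
g[9] = 3*max(6,9) = 3*9 = 27
g[10] = 2*max(8,18) = 2*18 = 36
One optimal split: 3 + 3 + 2 + 2; product 3*3*2*2 = 36.

36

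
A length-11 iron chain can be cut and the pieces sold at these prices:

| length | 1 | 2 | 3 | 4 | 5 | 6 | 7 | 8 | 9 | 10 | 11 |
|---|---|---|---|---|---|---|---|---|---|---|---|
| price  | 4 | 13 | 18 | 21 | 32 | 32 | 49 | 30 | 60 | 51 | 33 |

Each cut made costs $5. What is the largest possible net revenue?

68

Let r[k] be the best obtainable value from length k. For each k, try every first piece i and keep the best of price[i] + r[k−i] minus the 5 cut fee when i<k.
r[1] = 4
r[2] = 13
r[3] = 18
r[4] = 21  (first piece 2, then r[2]=13)
r[5] = 32
r[6] = 32
r[7] = 49
r[8] = 48  (first piece 1, then r[7]=49)
r[9] = 60
r[10] = 62  (first piece 3, then r[7]=49)
r[11] = 68  (first piece 2, then r[9]=60)
One optimal plan: pieces 9 + 2 (1 cut) → $73 − $5 = $68.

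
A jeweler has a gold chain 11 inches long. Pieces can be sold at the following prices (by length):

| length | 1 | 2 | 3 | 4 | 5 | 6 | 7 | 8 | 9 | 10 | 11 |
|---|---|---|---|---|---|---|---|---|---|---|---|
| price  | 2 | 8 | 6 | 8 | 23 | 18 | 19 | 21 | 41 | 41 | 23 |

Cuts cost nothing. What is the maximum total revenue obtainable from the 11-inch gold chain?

Build best[k] bottom-up: best[k] = max over allowed piece i of (p[i] + best[k−i]).
best[1] = 2
best[2] = max(2+2, 8+0) = 8
best[3] = max(2+8, 8+2, 6+0) = 10
best[4] = max(2+10, 8+8, 6+2, 8+0) = 16
best[5] = max(2+16, 8+10, 6+8, 8+2, 23+0) = 23
best[6] = max(2+23, 8+16, 6+10, 8+8, 23+2, 18+0) = 25
best[7] = max(2+25, 8+23, 6+16, …, 18+2, 19+0) = 31
best[8] = max(2+31, 8+25, 6+23, …, 19+2, 21+0) = 33
best[9] = max(2+33, 8+31, 6+25, …, 21+2, 41+0) = 41
best[10] = max(2+41, 8+33, 6+31, …, 41+2, 41+0) = 46
best[11] = max(2+46, 8+41, 6+33, …, 41+2, 23+0) = 49
One optimal cutting: 9 + 2 → $41 + $8 = $49.

49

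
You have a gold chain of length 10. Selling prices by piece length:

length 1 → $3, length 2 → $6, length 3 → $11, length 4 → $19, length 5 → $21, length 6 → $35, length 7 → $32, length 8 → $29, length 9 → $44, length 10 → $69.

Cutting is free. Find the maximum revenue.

69

Let R[k] be the best obtainable value from length k. For each k, try every first piece i and keep the best of price[i] + R[k−i].
R[1] = 3
R[2] = 6  (first piece 1, then R[1]=3)
R[3] = 11
R[4] = 19
R[5] = 22  (first piece 1, then R[4]=19)
R[6] = 35
R[7] = 38  (first piece 1, then R[6]=35)
R[8] = 41  (first piece 1, then R[7]=38)
R[9] = 46  (first piece 3, then R[6]=35)
R[10] = 69
Best is to sell the whole 10-inch piece uncut for $69.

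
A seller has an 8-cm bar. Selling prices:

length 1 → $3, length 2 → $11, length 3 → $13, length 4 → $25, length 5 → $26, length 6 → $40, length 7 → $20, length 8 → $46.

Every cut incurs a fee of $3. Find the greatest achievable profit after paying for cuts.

48

Build net[k] bottom-up: net[k] = max over allowed piece i of (p[i] + net[k−i]) − 3 per cut.
net[1] = 3
net[2] = max(3+3-3, 11+0) = 11
net[3] = max(3+11-3, 11+3-3, 13+0) = 13
net[4] = max(3+13-3, 11+11-3, 13+3-3, 25+0) = 25
net[5] = max(3+25-3, 11+13-3, 13+11-3, 25+3-3, 26+0) = 26
net[6] = max(3+26-3, 11+25-3, 13+13-3, 25+11-3, 26+3-3, 40+0) = 40
net[7] = max(3+40-3, 11+26-3, 13+25-3, …, 40+3-3, 20+0) = 40
net[8] = max(3+40-3, 11+40-3, 13+26-3, …, 20+3-3, 46+0) = 48
One optimal plan: pieces 6 + 2 (1 cut) → $51 − $3 = $48.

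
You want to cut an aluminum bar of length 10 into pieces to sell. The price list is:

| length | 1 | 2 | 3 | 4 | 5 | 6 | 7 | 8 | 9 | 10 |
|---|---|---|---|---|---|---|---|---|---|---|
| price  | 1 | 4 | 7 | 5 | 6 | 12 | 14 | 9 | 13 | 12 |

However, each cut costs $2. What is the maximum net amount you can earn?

19

Let net[k] be the best obtainable value from length k. For each k, try every first piece i and keep the best of price[i] + net[k−i] minus the 2 cut fee when i<k.
net[1] = 1
net[2] = 4
net[3] = 7
net[4] = 6  (first piece 1, then net[3]=7)
net[5] = 9  (first piece 2, then net[3]=7)
net[6] = 12  (first piece 3, then net[3]=7)
net[7] = 14
net[8] = 14  (first piece 2, then net[6]=12)
net[9] = 17  (first piece 3, then net[6]=12)
net[10] = 19  (first piece 3, then net[7]=14)
One optimal plan: pieces 7 + 3 (1 cut) → $21 − $2 = $19.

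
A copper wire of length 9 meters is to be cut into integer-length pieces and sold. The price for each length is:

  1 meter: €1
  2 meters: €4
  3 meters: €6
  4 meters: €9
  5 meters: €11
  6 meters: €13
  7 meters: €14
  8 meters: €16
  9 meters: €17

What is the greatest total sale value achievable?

Build r[k] bottom-up: r[k] = max over allowed piece i of (p[i] + r[k−i]).
r[1] = 1
r[2] = max(1+1, 4+0) = 4
r[3] = max(1+4, 4+1, 6+0) = 6
r[4] = max(1+6, 4+4, 6+1, 9+0) = 9
r[5] = max(1+9, 4+6, 6+4, 9+1, 11+0) = 11
r[6] = max(1+11, 4+9, 6+6, 9+4, 11+1, 13+0) = 13
r[7] = max(1+13, 4+11, 6+9, …, 13+1, 14+0) = 15
r[8] = max(1+15, 4+13, 6+11, …, 14+1, 16+0) = 18
r[9] = max(1+18, 4+15, 6+13, …, 16+1, 17+0) = 20
One optimal cutting: 5 + 4 → €11 + €9 = €20.

20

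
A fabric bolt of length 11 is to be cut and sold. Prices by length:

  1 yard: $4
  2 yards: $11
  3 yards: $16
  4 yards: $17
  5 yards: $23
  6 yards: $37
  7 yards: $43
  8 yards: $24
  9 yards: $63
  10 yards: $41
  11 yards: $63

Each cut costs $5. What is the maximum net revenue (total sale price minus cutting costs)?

Let r[k] be the best obtainable value from length k. For each k, try every first piece i and keep the best of price[i] + r[k−i] minus the 5 cut fee when i<k.
r[1] = 4
r[2] = 11
r[3] = 16
r[4] = 17  (first piece 2, then r[2]=11)
r[5] = 23
r[6] = 37
r[7] = 43
r[8] = 43  (first piece 2, then r[6]=37)
r[9] = 63
r[10] = 62  (first piece 1, then r[9]=63)
r[11] = 69  (first piece 2, then r[9]=63)
One optimal plan: pieces 9 + 2 (1 cut) → $74 − $5 = $69.

69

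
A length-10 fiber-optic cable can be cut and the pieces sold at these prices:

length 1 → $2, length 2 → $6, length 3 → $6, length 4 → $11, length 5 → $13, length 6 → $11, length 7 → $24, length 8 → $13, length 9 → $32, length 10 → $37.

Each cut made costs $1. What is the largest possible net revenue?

37

Let r[k] be the best obtainable value from length k. For each k, try every first piece i and keep the best of price[i] + r[k−i] minus the 1 cut fee when i<k.
r[1] = 2
r[2] = 6
r[3] = 7  (first piece 1, then r[2]=6)
r[4] = 11  (first piece 2, then r[2]=6)
r[5] = 13
r[6] = 16  (first piece 2, then r[4]=11)
r[7] = 24
r[8] = 25  (first piece 1, then r[7]=24)
r[9] = 32
r[10] = 37
Best is to make no cuts and sell whole for $37.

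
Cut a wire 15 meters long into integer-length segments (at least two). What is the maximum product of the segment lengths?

Define g[k] = max over 1≤i<k of i · max(k−i, g[k−i]); the inner max lets the remainder stay uncut if that's better.
g[2] = 1·max(1,0) = 1·1 = 1
g[3] = 1·max(2,1) = 1·2 = 2
g[4] = 2·max(2,1) = 2·2 = 4
g[5] = 2·max(3,2) = 2·3 = 6
g[6] = 3·max(3,2) = 3·3 = 9
g[7] = 2·max(5,6) = 2·6 = 12
g[8] = 2·max(6,9) = 2·9 = 18
g[9] = 3·max(6,9) = 3·9 = 27
g[10] = 2·max(8,18) = 2·18 = 36
g[11] = 2·max(9,27) = 2·27 = 54
g[12] = 3·max(9,27) = 3·27 = 81
g[13] = 2·max(11,54) = 2·54 = 108
g[14] = 2·max(12,81) = 2·81 = 162
g[15] = 3·max(12,81) = 3·81 = 243
One optimal split: 3 + 3 + 3 + 3 + 3; product 3·3·3·3·3 = 243.

243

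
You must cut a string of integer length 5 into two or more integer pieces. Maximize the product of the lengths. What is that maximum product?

Fill P[k] for k=2..5: at each k try every first piece i and multiply by the better of (k−i) uncut or P[k−i].
P[2] = 1*max(1,0) = 1*1 = 1
P[3] = 1*max(2,1) = 1*2 = 2
P[4] = 2*max(2,1) = 2*2 = 4
P[5] = 2*max(3,2) = 2*3 = 6
One optimal split: 3 + 2; product 3*2 = 6.

6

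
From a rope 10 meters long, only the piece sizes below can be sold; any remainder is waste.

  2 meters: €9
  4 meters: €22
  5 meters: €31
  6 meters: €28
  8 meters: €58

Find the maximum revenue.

Build f[k] bottom-up: f[k] = max over allowed piece i of (p[i] + f[k−i]).
f[1] = 0
f[2] = 9
f[3] = 9
f[4] = max(9+9, 22+0) = 22
f[5] = max(9+9, 22+0, 31+0) = 31
f[6] = max(9+22, 22+9, 31+0, 28+0) = 31
f[7] = max(9+31, 22+9, 31+9, 28+0) = 40
f[8] = max(9+31, 22+22, 31+9, 28+9, 58+0) = 58
f[9] = max(9+40, 22+31, 31+22, 28+9, 58+0) = 58
f[10] = max(9+58, 22+31, 31+31, 28+22, 58+9) = 67
One optimal cutting: 8 + 2 → €67.

67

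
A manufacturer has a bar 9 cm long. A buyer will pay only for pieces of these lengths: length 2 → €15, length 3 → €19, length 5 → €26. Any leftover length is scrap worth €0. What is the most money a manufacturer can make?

64

Consider every possible first cut. best[k] is the best of p[i]+best[k−i] over all sellable i≤k.
best[1] = 0
best[2] = 15
best[3] = 19
best[4] = 30  (first piece 2, then best[2]=15)
best[5] = 34  (first piece 2, then best[3]=19)
best[6] = 45  (first piece 2, then best[4]=30)
best[7] = 49  (first piece 2, then best[5]=34)
best[8] = 60  (first piece 2, then best[6]=45)
best[9] = 64  (first piece 2, then best[7]=49)
One optimal cutting: 3 + 2 + 2 + 2 → €64.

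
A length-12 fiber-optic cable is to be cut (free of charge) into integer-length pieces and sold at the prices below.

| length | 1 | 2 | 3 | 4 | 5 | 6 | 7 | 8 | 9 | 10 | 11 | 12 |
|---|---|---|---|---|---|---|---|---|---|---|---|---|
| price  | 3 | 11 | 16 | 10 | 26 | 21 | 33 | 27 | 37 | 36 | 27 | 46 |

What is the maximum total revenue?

Build r[k] bottom-up: r[k] = max over allowed piece i of (p[i] + r[k−i]).
r[1] = 3
r[2] = 11
r[3] = 16
r[4] = 22  (first piece 2, then r[2]=11)
r[5] = 27  (first piece 2, then r[3]=16)
r[6] = 33  (first piece 2, then r[4]=22)
r[7] = 38  (first piece 2, then r[5]=27)
r[8] = 44  (first piece 2, then r[6]=33)
r[9] = 49  (first piece 2, then r[7]=38)
r[10] = 55  (first piece 2, then r[8]=44)
r[11] = 60  (first piece 2, then r[9]=49)
r[12] = 66  (first piece 2, then r[10]=55)
One optimal cutting: 2 + 2 + 2 + 2 + 2 + 2 → $11 + $11 + $11 + $11 + $11 + $11 = $66.

66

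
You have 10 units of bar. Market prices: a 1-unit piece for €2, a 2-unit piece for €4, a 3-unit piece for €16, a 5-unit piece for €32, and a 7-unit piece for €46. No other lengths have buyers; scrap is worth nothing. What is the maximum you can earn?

64

Let r[k] be the best obtainable value from length k. For each k, try every first piece i and keep the best of price[i] + r[k−i].
r[1] = 2
r[2] = 4  (first piece 1, then r[1]=2)
r[3] = 16
r[4] = 18  (first piece 1, then r[3]=16)
r[5] = 32
r[6] = 34  (first piece 1, then r[5]=32)
r[7] = 46
r[8] = 48  (first piece 1, then r[7]=46)
r[9] = 50  (first piece 1, then r[8]=48)
r[10] = 64  (first piece 5, then r[5]=32)
One optimal cutting: 5 + 5 → €64.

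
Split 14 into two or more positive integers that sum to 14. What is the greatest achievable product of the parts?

162

Define m[k] = max over 1≤i<k of i · max(k−i, m[k−i]); the inner max lets the remainder stay uncut if that's better.
m[2] = 1·max(1,0) = 1·1 = 1
m[3] = max(1·2, 2·1) = 2
m[4] = max(1·3, 2·2, 3·1) = 4
m[5] = max(1·4, 2·3, 3·2, 4·1) = 6
m[6] = max(1·6, 2·4, 3·3, 4·2, 5·1) = 9
m[7] = max(1·9, 2·6, 3·4, 4·3, 5·2, 6·1) = 12
m[8] = max(1·12, 2·9, 3·6, …, 6·2, 7·1) = 18
m[9] = max(1·18, 2·12, 3·9, …, 7·2, 8·1) = 27
m[10] = max(1·27, 2·18, 3·12, …, 8·2, 9·1) = 36
m[11] = max(1·36, 2·27, 3·18, …, 9·2, 10·1) = 54
m[12] = max(1·54, 2·36, 3·27, …, 10·2, 11·1) = 81
m[13] = max(1·81, 2·54, 3·36, …, 11·2, 12·1) = 108
m[14] = max(1·108, 2·81, 3·54, …, 12·2, 13·1) = 162
One optimal split: 3 + 3 + 3 + 3 + 2; product 3·3·3·3·2 = 162.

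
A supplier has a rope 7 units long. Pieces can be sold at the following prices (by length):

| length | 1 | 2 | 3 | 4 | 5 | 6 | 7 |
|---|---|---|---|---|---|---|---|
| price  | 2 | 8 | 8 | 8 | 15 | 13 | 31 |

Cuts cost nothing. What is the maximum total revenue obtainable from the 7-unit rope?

31

Consider every possible first cut. r[k] is the best of p[i]+r[k−i] over all sellable i≤k.
r[1] = 2
r[2] = 8
r[3] = 10  (first piece 1, then r[2]=8)
r[4] = 16  (first piece 2, then r[2]=8)
r[5] = 18  (first piece 1, then r[4]=16)
r[6] = 24  (first piece 2, then r[4]=16)
r[7] = 31
Best is to sell the whole 7-unit piece uncut for $31.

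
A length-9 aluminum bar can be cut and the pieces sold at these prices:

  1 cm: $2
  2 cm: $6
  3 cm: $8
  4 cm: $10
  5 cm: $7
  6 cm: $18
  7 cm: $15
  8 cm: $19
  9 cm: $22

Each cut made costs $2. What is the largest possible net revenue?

24

Build net[k] bottom-up: net[k] = max over allowed piece i of (p[i] + net[k−i]) − 2 per cut.
net[1] = 2
net[2] = 6
net[3] = 8
net[4] = 10  (first piece 2, then net[2]=6)
net[5] = 12  (first piece 2, then net[3]=8)
net[6] = 18
net[7] = 18  (first piece 1, then net[6]=18)
net[8] = 22  (first piece 2, then net[6]=18)
net[9] = 24  (first piece 3, then net[6]=18)
One optimal plan: pieces 6 + 3 (1 cut) → $26 − $2 = $24.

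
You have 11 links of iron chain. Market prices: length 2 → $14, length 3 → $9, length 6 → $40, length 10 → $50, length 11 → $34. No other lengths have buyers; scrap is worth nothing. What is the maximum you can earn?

70

Build best[k] bottom-up: best[k] = max over allowed piece i of (p[i] + best[k−i]).
best[1] = 0
best[2] = 14
best[3] = 14
best[4] = 28  (first piece 2, then best[2]=14)
best[5] = 28
best[6] = 42  (first piece 2, then best[4]=28)
best[7] = 42
best[8] = 56  (first piece 2, then best[6]=42)
best[9] = 56
best[10] = 70  (first piece 2, then best[8]=56)
best[11] = 70
One optimal cutting: pieces 2 + 2 + 2 + 2 + 2 with 1 link of scrap → $70.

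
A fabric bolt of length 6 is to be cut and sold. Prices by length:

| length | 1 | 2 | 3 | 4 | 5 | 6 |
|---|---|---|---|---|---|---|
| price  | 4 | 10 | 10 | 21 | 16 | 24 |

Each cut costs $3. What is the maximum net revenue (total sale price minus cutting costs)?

28

Let r[k] be the best obtainable value from length k. For each k, try every first piece i and keep the best of price[i] + r[k−i] minus the 3 cut fee when i<k.
r[1] = 4
r[2] = max(4+4-3, 10+0) = 10
r[3] = max(4+10-3, 10+4-3, 10+0) = 11
r[4] = max(4+11-3, 10+10-3, 10+4-3, 21+0) = 21
r[5] = max(4+21-3, 10+11-3, 10+10-3, 21+4-3, 16+0) = 22
r[6] = max(4+22-3, 10+21-3, 10+11-3, 21+10-3, 16+4-3, 24+0) = 28
One optimal plan: pieces 4 + 2 (1 cut) → $31 − $3 = $28.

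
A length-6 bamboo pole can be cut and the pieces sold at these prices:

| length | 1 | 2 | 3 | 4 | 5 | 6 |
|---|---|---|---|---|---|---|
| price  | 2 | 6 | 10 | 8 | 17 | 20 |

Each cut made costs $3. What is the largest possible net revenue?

Let v[k] be the best obtainable value from length k. For each k, try every first piece i and keep the best of price[i] + v[k−i] minus the 3 cut fee when i<k.
v[1] = 2
v[2] = max(2+2-3, 6+0) = 6
v[3] = max(2+6-3, 6+2-3, 10+0) = 10
v[4] = max(2+10-3, 6+6-3, 10+2-3, 8+0) = 9
v[5] = max(2+9-3, 6+10-3, 10+6-3, 8+2-3, 17+0) = 17
v[6] = max(2+17-3, 6+9-3, 10+10-3, 8+6-3, 17+2-3, 20+0) = 20
Best is to make no cuts and sell whole for $20.

20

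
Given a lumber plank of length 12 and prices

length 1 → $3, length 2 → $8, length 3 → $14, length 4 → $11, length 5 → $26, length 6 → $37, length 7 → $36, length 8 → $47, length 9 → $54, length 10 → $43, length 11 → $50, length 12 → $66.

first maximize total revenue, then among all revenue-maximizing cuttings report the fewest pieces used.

2

Consider every possible first cut. r[k] is the best of p[i]+r[k−i] over all sellable i≤k.
r[1] = 3
r[2] = 8
r[3] = 14
r[4] = 17  (first piece 1, then r[3]=14)
r[5] = 26
r[6] = 37
r[7] = 40  (first piece 1, then r[6]=37)
r[8] = 47
r[9] = 54
r[10] = 57  (first piece 1, then r[9]=54)
r[11] = 63  (first piece 5, then r[6]=37)
r[12] = 74  (first piece 6, then r[6]=37)
Maximum revenue is $74.
Now minimize piece count subject to staying optimal: for each k, pieces[k] = 1 + min over i with p[i]+r[k−i]=r[k] of pieces[k−i].
pieces[9] = 1
pieces[10] = 2
pieces[11] = 2
pieces[12] = 2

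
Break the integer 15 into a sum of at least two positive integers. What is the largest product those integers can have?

243

Fill g[k] for k=2..15: at each k try every first piece i and multiply by the better of (k−i) uncut or g[k−i].
g[2] = 1·max(1,0) = 1·1 = 1
g[3] = 1·max(2,1) = 1·2 = 2
g[4] = 2·max(2,1) = 2·2 = 4
g[5] = 2·max(3,2) = 2·3 = 6
g[6] = 3·max(3,2) = 3·3 = 9
g[7] = 2·max(5,6) = 2·6 = 12
g[8] = 2·max(6,9) = 2·9 = 18
g[9] = 3·max(6,9) = 3·9 = 27
g[10] = 2·max(8,18) = 2·18 = 36
g[11] = 2·max(9,27) = 2·27 = 54
g[12] = 3·max(9,27) = 3·27 = 81
g[13] = 2·max(11,54) = 2·54 = 108
g[14] = 2·max(12,81) = 2·81 = 162
g[15] = 3·max(12,81) = 3·81 = 243
One optimal split: 3 + 3 + 3 + 3 + 3; product 3·3·3·3·3 = 243.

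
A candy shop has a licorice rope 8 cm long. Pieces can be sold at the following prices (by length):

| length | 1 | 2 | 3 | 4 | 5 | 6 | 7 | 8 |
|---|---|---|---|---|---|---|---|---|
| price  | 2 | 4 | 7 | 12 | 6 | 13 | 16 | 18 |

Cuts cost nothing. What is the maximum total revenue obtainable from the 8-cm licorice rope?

24

Let r[k] be the best obtainable value from length k. For each k, try every first piece i and keep the best of price[i] + r[k−i].
r[1] = 2
r[2] = 4  (first piece 1, then r[1]=2)
r[3] = 7
r[4] = 12
r[5] = 14  (first piece 1, then r[4]=12)
r[6] = 16  (first piece 1, then r[5]=14)
r[7] = 19  (first piece 3, then r[4]=12)
r[8] = 24  (first piece 4, then r[4]=12)
One optimal cutting: 4 + 4 → ¢12 + ¢12 = ¢24.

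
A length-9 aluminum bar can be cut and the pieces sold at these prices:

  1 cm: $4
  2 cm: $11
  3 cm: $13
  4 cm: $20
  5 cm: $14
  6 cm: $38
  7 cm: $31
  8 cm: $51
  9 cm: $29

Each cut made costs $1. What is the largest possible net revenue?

Build r[k] bottom-up: r[k] = max over allowed piece i of (p[i] + r[k−i]) − 1 per cut.
r[1] = 4
r[2] = 11
r[3] = 14  (first piece 1, then r[2]=11)
r[4] = 21  (first piece 2, then r[2]=11)
r[5] = 24  (first piece 1, then r[4]=21)
r[6] = 38
r[7] = 41  (first piece 1, then r[6]=38)
r[8] = 51
r[9] = 54  (first piece 1, then r[8]=51)
One optimal plan: pieces 8 + 1 (1 cut) → $55 − $1 = $54.

54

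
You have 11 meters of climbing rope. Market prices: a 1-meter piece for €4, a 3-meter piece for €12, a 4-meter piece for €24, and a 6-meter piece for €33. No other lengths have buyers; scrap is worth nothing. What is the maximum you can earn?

61

Build f[k] bottom-up: f[k] = max over allowed piece i of (p[i] + f[k−i]).
f[1] = 4
f[2] = 8  (first piece 1, then f[1]=4)
f[3] = max(4+8, 12+0) = 12
f[4] = max(4+12, 12+4, 24+0) = 24
f[5] = max(4+24, 12+8, 24+4) = 28
f[6] = max(4+28, 12+12, 24+8, 33+0) = 33
f[7] = max(4+33, 12+24, 24+12, 33+4) = 37
f[8] = max(4+37, 12+28, 24+24, 33+8) = 48
f[9] = max(4+48, 12+33, 24+28, 33+12) = 52
f[10] = max(4+52, 12+37, 24+33, 33+24) = 57
f[11] = max(4+57, 12+48, 24+37, 33+28) = 61
One optimal cutting: 6 + 4 + 1 → €61.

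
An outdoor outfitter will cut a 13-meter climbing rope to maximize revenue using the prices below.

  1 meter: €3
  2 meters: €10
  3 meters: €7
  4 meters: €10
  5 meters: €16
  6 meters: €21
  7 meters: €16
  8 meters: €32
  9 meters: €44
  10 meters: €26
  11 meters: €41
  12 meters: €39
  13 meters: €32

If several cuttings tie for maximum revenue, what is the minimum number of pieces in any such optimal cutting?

3

Consider every possible first cut. r[k] is the best of p[i]+r[k−i] over all sellable i≤k.
r[1] = 3
r[2] = 10
r[3] = 13  (first piece 1, then r[2]=10)
r[4] = 20  (first piece 2, then r[2]=10)
r[5] = 23  (first piece 1, then r[4]=20)
r[6] = 30  (first piece 2, then r[4]=20)
r[7] = 33  (first piece 1, then r[6]=30)
r[8] = 40  (first piece 2, then r[6]=30)
r[9] = 44
r[10] = 50  (first piece 2, then r[8]=40)
r[11] = 54  (first piece 2, then r[9]=44)
r[12] = 60  (first piece 2, then r[10]=50)
r[13] = 64  (first piece 2, then r[11]=54)
Maximum revenue is €64.
Now minimize piece count subject to staying optimal: for each k, pieces[k] = 1 + min over i with p[i]+r[k−i]=r[k] of pieces[k−i].
pieces[10] = 5
pieces[11] = 2
pieces[12] = 6
pieces[13] = 3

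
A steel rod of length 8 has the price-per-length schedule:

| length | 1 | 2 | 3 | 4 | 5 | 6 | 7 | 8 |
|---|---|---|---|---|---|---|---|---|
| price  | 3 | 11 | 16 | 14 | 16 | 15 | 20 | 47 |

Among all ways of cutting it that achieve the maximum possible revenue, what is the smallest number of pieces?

1

Consider every possible first cut. r[k] is the best of p[i]+r[k−i] over all sellable i≤k.
r[1] = 3
r[2] = 11
r[3] = 16
r[4] = 22  (first piece 2, then r[2]=11)
r[5] = 27  (first piece 2, then r[3]=16)
r[6] = 33  (first piece 2, then r[4]=22)
r[7] = 38  (first piece 2, then r[5]=27)
r[8] = 47
Maximum revenue is $47.
Now minimize piece count subject to staying optimal: for each k, pieces[k] = 1 + min over i with p[i]+r[k−i]=r[k] of pieces[k−i].
pieces[5] = 2
pieces[6] = 3
pieces[7] = 3
pieces[8] = 1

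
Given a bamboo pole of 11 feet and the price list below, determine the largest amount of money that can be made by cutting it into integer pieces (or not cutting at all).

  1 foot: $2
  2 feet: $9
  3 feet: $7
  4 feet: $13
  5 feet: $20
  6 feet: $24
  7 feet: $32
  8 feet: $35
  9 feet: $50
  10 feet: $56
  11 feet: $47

59

Consider every possible first cut. v[k] is the best of p[i]+v[k−i] over all sellable i≤k.
v[1] = 2
v[2] = max(2+2, 9+0) = 9
v[3] = max(2+9, 9+2, 7+0) = 11
v[4] = max(2+11, 9+9, 7+2, 13+0) = 18
v[5] = max(2+18, 9+11, 7+9, 13+2, 20+0) = 20
v[6] = max(2+20, 9+18, 7+11, 13+9, 20+2, 24+0) = 27
v[7] = max(2+27, 9+20, 7+18, …, 24+2, 32+0) = 32
v[8] = max(2+32, 9+27, 7+20, …, 32+2, 35+0) = 36
v[9] = max(2+36, 9+32, 7+27, …, 35+2, 50+0) = 50
v[10] = max(2+50, 9+36, 7+32, …, 50+2, 56+0) = 56
v[11] = max(2+56, 9+50, 7+36, …, 56+2, 47+0) = 59
One optimal cutting: 9 + 2 → $50 + $9 = $59.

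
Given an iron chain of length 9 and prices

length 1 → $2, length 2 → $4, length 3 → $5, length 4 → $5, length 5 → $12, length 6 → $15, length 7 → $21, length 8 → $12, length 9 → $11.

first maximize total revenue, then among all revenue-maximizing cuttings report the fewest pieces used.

Build r[k] bottom-up: r[k] = max over allowed piece i of (p[i] + r[k−i]).
r[1] = 2
r[2] = 4  (first piece 1, then r[1]=2)
r[3] = 6  (first piece 1, then r[2]=4)
r[4] = 8  (first piece 1, then r[3]=6)
r[5] = 12
r[6] = 15
r[7] = 21
r[8] = 23  (first piece 1, then r[7]=21)
r[9] = 25  (first piece 1, then r[8]=23)
Maximum revenue is $25.
Now minimize piece count subject to staying optimal: for each k, pieces[k] = 1 + min over i with p[i]+r[k−i]=r[k] of pieces[k−i].
pieces[6] = 1
pieces[7] = 1
pieces[8] = 2
pieces[9] = 2

2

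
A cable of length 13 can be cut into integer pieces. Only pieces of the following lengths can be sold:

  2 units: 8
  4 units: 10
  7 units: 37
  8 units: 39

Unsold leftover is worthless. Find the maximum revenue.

61

Let f[k] be the best obtainable value from length k. For each k, try every first piece i and keep the best of price[i] + f[k−i].
f[1] = 0
f[2] = 8
f[3] = 8
f[4] = max(8+8, 10+0) = 16
f[5] = max(8+8, 10+0) = 16
f[6] = max(8+16, 10+8) = 24
f[7] = max(8+16, 10+8, 37+0) = 37
f[8] = max(8+24, 10+16, 37+0, 39+0) = 39
f[9] = max(8+37, 10+16, 37+8, 39+0) = 45
f[10] = max(8+39, 10+24, 37+8, 39+8) = 47
f[11] = max(8+45, 10+37, 37+16, 39+8) = 53
f[12] = max(8+47, 10+39, 37+16, 39+16) = 55
f[13] = max(8+53, 10+45, 37+24, 39+16) = 61
One optimal cutting: 7 + 2 + 2 + 2 → 61.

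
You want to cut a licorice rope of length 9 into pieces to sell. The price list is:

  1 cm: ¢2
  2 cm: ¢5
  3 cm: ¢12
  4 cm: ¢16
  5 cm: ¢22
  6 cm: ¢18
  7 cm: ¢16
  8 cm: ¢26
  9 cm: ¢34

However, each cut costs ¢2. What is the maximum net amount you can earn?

Consider every possible first cut. v[k] is the best of p[i]+v[k−i] over all sellable i≤k, charging 2 whenever i<k.
v[1] = 2
v[2] = 5
v[3] = 12
v[4] = 16
v[5] = 22
v[6] = 22  (first piece 1, then v[5]=22)
v[7] = 26  (first piece 3, then v[4]=16)
v[8] = 32  (first piece 3, then v[5]=22)
v[9] = 36  (first piece 4, then v[5]=22)
One optimal plan: pieces 5 + 4 (1 cut) → ¢38 − ¢2 = ¢36.

36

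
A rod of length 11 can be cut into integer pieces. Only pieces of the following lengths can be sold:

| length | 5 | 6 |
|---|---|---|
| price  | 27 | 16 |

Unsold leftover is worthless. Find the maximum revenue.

54

Let r[k] be the best obtainable value from length k. For each k, try every first piece i and keep the best of price[i] + r[k−i].
r[1] = 0
r[2] = 0
r[3] = 0
r[4] = 0
r[5] = 27
r[6] = 27
r[7] = 27
r[8] = 27
r[9] = 27
r[10] = 54  (first piece 5, then r[5]=27)
r[11] = 54
One optimal cutting: pieces 5 + 5 with 1 unit of scrap → $54.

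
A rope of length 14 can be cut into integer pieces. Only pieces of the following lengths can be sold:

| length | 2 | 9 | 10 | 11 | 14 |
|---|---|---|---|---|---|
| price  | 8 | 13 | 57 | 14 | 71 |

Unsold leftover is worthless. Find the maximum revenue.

73

Build f[k] bottom-up: f[k] = max over allowed piece i of (p[i] + f[k−i]).
f[1] = 0
f[2] = 8
f[3] = 8
f[4] = 16  (first piece 2, then f[2]=8)
f[5] = 16
f[6] = 24  (first piece 2, then f[4]=16)
f[7] = 24
f[8] = 32  (first piece 2, then f[6]=24)
f[9] = 32
f[10] = 57
f[11] = 57
f[12] = 65  (first piece 2, then f[10]=57)
f[13] = 65
f[14] = 73  (first piece 2, then f[12]=65)
One optimal cutting: 10 + 2 + 2 → $73.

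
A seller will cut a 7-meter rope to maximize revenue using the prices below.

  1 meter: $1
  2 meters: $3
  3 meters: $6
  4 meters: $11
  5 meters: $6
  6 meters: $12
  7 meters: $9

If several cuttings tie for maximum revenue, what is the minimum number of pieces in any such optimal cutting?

Consider every possible first cut. r[k] is the best of p[i]+r[k−i] over all sellable i≤k.
r[1] = 1
r[2] = max(1+1, 3+0) = 3
r[3] = max(1+3, 3+1, 6+0) = 6
r[4] = max(1+6, 3+3, 6+1, 11+0) = 11
r[5] = max(1+11, 3+6, 6+3, 11+1, 6+0) = 12
r[6] = max(1+12, 3+11, 6+6, 11+3, 6+1, 12+0) = 14
r[7] = max(1+14, 3+12, 6+11, …, 12+1, 9+0) = 17
Maximum revenue is $17.
Now minimize piece count subject to staying optimal: for each k, pieces[k] = 1 + min over i with p[i]+r[k−i]=r[k] of pieces[k−i].
pieces[4] = 1
pieces[5] = 2
pieces[6] = 2
pieces[7] = 2

2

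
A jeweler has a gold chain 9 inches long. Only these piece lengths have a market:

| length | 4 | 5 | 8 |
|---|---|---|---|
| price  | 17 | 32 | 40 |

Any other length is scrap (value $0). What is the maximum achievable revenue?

49

Let r[k] be the best obtainable value from length k. For each k, try every first piece i and keep the best of price[i] + r[k−i].
r[1] = 0
r[2] = 0
r[3] = 0
r[4] = 17
r[5] = max(17+0, 32+0) = 32
r[6] = max(17+0, 32+0) = 32
r[7] = max(17+0, 32+0) = 32
r[8] = max(17+17, 32+0, 40+0) = 40
r[9] = max(17+32, 32+17, 40+0) = 49
One optimal cutting: 5 + 4 → $49.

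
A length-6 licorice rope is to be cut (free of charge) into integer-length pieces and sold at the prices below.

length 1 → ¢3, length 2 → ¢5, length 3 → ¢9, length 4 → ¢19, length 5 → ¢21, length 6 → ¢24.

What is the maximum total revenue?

Build v[k] bottom-up: v[k] = max over allowed piece i of (p[i] + v[k−i]).
v[1] = 3
v[2] = max(3+3, 5+0) = 6
v[3] = max(3+6, 5+3, 9+0) = 9
v[4] = max(3+9, 5+6, 9+3, 19+0) = 19
v[5] = max(3+19, 5+9, 9+6, 19+3, 21+0) = 22
v[6] = max(3+22, 5+19, 9+9, 19+6, 21+3, 24+0) = 25
One optimal cutting: 4 + 1 + 1 → ¢19 + ¢3 + ¢3 = ¢25.

25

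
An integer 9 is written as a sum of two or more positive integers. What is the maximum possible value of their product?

27

Define g[k] = max over 1≤i<k of i · max(k−i, g[k−i]); the inner max lets the remainder stay uncut if that's better.
g[2] = 1×max(1,0) = 1×1 = 1
g[3] = 1×max(2,1) = 1×2 = 2
g[4] = 2×max(2,1) = 2×2 = 4
g[5] = 2×max(3,2) = 2×3 = 6
g[6] = 3×max(3,2) = 3×3 = 9
g[7] = 2×max(5,6) = 2×6 = 12
g[8] = 2×max(6,9) = 2×9 = 18
g[9] = 3×max(6,9) = 3×9 = 27
One optimal split: 3 + 3 + 3; product 3×3×3 = 27.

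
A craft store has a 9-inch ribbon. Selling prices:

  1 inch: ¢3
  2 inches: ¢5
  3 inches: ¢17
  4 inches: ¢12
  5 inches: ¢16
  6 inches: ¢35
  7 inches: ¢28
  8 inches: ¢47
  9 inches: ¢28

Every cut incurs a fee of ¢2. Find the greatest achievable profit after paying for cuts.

Consider every possible first cut. net[k] is the best of p[i]+net[k−i] over all sellable i≤k, charging 2 whenever i<k.
net[1] = 3
net[2] = 5
net[3] = 17
net[4] = 18  (first piece 1, then net[3]=17)
net[5] = 20  (first piece 2, then net[3]=17)
net[6] = 35
net[7] = 36  (first piece 1, then net[6]=35)
net[8] = 47
net[9] = 50  (first piece 3, then net[6]=35)
One optimal plan: pieces 6 + 3 (1 cut) → ¢52 − ¢2 = ¢50.

50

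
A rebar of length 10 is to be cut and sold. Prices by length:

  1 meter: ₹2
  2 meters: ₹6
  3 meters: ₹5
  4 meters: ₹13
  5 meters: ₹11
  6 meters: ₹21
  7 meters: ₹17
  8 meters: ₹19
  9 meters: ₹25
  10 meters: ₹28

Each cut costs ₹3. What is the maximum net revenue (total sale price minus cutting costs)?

Consider every possible first cut. v[k] is the best of p[i]+v[k−i] over all sellable i≤k, charging 3 whenever i<k.
v[1] = 2
v[2] = max(2+2-3, 6+0) = 6
v[3] = max(2+6-3, 6+2-3, 5+0) = 5
v[4] = max(2+5-3, 6+6-3, 5+2-3, 13+0) = 13
v[5] = max(2+13-3, 6+5-3, 5+6-3, 13+2-3, 11+0) = 12
v[6] = max(2+12-3, 6+13-3, 5+5-3, 13+6-3, 11+2-3, 21+0) = 21
v[7] = max(2+21-3, 6+12-3, 5+13-3, …, 21+2-3, 17+0) = 20
v[8] = max(2+20-3, 6+21-3, 5+12-3, …, 17+2-3, 19+0) = 24
v[9] = max(2+24-3, 6+20-3, 5+21-3, …, 19+2-3, 25+0) = 25
v[10] = max(2+25-3, 6+24-3, 5+20-3, …, 25+2-3, 28+0) = 31
One optimal plan: pieces 6 + 4 (1 cut) → ₹34 − ₹3 = ₹31.

31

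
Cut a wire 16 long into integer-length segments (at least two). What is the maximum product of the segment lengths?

324

Let P[k] be the best product for length k (with at least one cut). For each first piece i, the rest contributes max(k−i, P[k−i]).
P[2] = 1·max(1,0) = 1·1 = 1
P[3] = max(1·2, 2·1) = 2
P[4] = max(1·3, 2·2, 3·1) = 4
P[5] = max(1·4, 2·3, 3·2, 4·1) = 6
P[6] = max(1·6, 2·4, 3·3, 4·2, 5·1) = 9
P[7] = max(1·9, 2·6, 3·4, 4·3, 5·2, 6·1) = 12
P[8] = max(1·12, 2·9, 3·6, …, 6·2, 7·1) = 18
P[9] = max(1·18, 2·12, 3·9, …, 7·2, 8·1) = 27
P[10] = max(1·27, 2·18, 3·12, …, 8·2, 9·1) = 36
P[11] = max(1·36, 2·27, 3·18, …, 9·2, 10·1) = 54
P[12] = max(1·54, 2·36, 3·27, …, 10·2, 11·1) = 81
P[13] = max(1·81, 2·54, 3·36, …, 11·2, 12·1) = 108
P[14] = max(1·108, 2·81, 3·54, …, 12·2, 13·1) = 162
P[15] = max(1·162, 2·108, 3·81, …, 13·2, 14·1) = 243
P[16] = max(1·243, 2·162, 3·108, …, 14·2, 15·1) = 324
One optimal split: 3 + 3 + 3 + 3 + 2 + 2; product 3·3·3·3·2·2 = 324.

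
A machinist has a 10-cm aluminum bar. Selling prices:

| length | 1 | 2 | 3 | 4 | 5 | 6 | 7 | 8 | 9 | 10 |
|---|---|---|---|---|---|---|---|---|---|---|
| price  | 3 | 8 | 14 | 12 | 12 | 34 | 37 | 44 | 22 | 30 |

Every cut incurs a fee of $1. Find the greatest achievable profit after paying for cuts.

51

Consider every possible first cut. v[k] is the best of p[i]+v[k−i] over all sellable i≤k, charging 1 whenever i<k.
v[1] = 3
v[2] = max(3+3-1, 8+0) = 8
v[3] = max(3+8-1, 8+3-1, 14+0) = 14
v[4] = max(3+14-1, 8+8-1, 14+3-1, 12+0) = 16
v[5] = max(3+16-1, 8+14-1, 14+8-1, 12+3-1, 12+0) = 21
v[6] = max(3+21-1, 8+16-1, 14+14-1, 12+8-1, 12+3-1, 34+0) = 34
v[7] = max(3+34-1, 8+21-1, 14+16-1, …, 34+3-1, 37+0) = 37
v[8] = max(3+37-1, 8+34-1, 14+21-1, …, 37+3-1, 44+0) = 44
v[9] = max(3+44-1, 8+37-1, 14+34-1, …, 44+3-1, 22+0) = 47
v[10] = max(3+47-1, 8+44-1, 14+37-1, …, 22+3-1, 30+0) = 51
One optimal plan: pieces 8 + 2 (1 cut) → $52 − $1 = $51.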